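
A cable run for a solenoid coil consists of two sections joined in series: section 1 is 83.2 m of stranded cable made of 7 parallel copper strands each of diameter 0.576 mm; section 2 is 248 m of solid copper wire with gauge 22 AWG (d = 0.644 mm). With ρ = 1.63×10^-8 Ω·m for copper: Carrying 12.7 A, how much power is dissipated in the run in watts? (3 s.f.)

2120 W

Section 1: A_strand = π(2.8800e-04)² = 2.606e-07 m²; R₁ = ρL/(N·A_s) = (1.63×10^-8)(83.2)/(7×2.606e-07) = 0.7435 Ω
Section 2: A = π(0.644/2 mm)² = π(3.2200e-04 m)² = 3.257e-07 m²
R₂ = (1.63×10^-8)(248)/(3.257e-07) = 12.41 Ω
R = R₁ + R₂ = 13.15 Ω
P = I²R = (12.7)² × 13.15 = 2120 W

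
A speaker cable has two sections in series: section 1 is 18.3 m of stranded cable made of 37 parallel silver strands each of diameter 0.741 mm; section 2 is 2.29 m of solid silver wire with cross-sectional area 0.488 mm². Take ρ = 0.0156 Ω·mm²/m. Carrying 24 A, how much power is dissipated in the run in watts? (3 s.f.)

ρ = 0.0156 Ω·mm²/m = 1.56×10^-8 Ω·m
Section 1: A_strand = π(3.7050e-04)² = 4.312e-07 m²; R₁ = ρL/(N·A_s) = (1.56×10^-8)(18.3)/(37×4.312e-07) = 0.01789 Ω
Section 2: A = 0.488 mm² = 4.880e-07 m²
R₂ = (1.56×10^-8)(2.29)/(4.880e-07) = 0.0732 Ω
R = R₁ + R₂ = 0.0911 Ω
P = I²R = (24)² × 0.0911 = 52.5 W

52.5 W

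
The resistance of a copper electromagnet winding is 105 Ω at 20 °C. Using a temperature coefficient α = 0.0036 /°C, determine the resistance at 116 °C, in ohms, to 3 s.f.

ΔT = 116 − 20 = 96 °C
R = R₀(1 + αΔT) = 105 × (1 + 0.0036×96) = 105 × 1.346 = 141 Ω

141 Ω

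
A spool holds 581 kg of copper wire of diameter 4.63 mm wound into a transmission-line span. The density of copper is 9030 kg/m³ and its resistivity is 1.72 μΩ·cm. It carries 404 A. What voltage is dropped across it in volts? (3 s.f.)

1580 V

ρ = 1.72 μΩ·cm = 1.72×10^-8 Ω·m
A = π(d/2)² = π(2.3150e-03 m)² = 1.6837e-05 m²
L = m/(density·A) = 581/(9030×1.6837e-05) = 3822 m
R = ρL/A = (1.72×10^-8)(3822)/(1.6837e-05) = 3.904 Ω
V = IR = 404 × 3.904 = 1580 V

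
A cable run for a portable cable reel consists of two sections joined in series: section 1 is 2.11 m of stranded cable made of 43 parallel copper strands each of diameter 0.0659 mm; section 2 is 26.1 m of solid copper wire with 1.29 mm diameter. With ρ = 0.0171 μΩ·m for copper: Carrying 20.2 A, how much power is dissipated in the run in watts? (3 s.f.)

240 W

ρ = 0.0171 μΩ·m = 1.71×10^-8 Ω·m
Section 1: A_strand = π(3.2950e-05)² = 3.411e-09 m²; R₁ = ρL/(N·A_s) = (1.71×10^-8)(2.11)/(43×3.411e-09) = 0.246 Ω
Section 2: A = π(d/2)² = π(6.4500e-04 m)² = 1.307e-06 m²
R₂ = (1.71×10^-8)(26.1)/(1.307e-06) = 0.3415 Ω
R = R₁ + R₂ = 0.5875 Ω
P = I²R = (20.2)² × 0.5875 = 240 W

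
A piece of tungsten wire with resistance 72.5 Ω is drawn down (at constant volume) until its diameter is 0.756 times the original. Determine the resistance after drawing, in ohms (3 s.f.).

222 Ω

Volume constant ⇒ L' = L/r² with r = 0.756. R' = ρL'/A' = ρ(L/r²)/(πr²d₀²/4) = R/r⁴.
R' = 3.061 × 72.5 = 222 Ω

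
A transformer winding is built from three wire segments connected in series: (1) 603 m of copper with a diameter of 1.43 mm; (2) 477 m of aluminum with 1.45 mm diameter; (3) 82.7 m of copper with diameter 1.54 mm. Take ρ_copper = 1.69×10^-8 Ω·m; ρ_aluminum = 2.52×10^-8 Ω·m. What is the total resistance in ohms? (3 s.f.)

14.4 Ω

Seg 1: A = π(d/2)² = π(7.1500e-04 m)² = 1.606e-06 m²
R_1 = (1.69×10^-8)(603)/(1.606e-06) = 6.345 Ω
Seg 2: A = π(d/2)² = π(7.2500e-04 m)² = 1.651e-06 m²
R_2 = (2.52×10^-8)(477)/(1.651e-06) = 7.279 Ω
Seg 3: A = π(d/2)² = π(7.7000e-04 m)² = 1.863e-06 m²
R_3 = (1.69×10^-8)(82.7)/(1.863e-06) = 0.7503 Ω
R_total = R_1 + R_2 + R_3 = 14.4 Ω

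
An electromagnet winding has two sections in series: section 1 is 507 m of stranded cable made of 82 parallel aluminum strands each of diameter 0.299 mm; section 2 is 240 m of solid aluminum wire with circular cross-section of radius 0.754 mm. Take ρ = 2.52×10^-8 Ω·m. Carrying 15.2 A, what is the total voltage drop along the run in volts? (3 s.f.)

85.2 V

Section 1: A_strand = π(1.4950e-04)² = 7.022e-08 m²; R₁ = ρL/(N·A_s) = (2.52×10^-8)(507)/(82×7.022e-08) = 2.219 Ω
Section 2: A = πr² = π(7.5400e-04 m)² = 1.786e-06 m²
R₂ = (2.52×10^-8)(240)/(1.786e-06) = 3.386 Ω
R = R₁ + R₂ = 5.605 Ω
V = IR = 15.2 × 5.605 = 85.2 V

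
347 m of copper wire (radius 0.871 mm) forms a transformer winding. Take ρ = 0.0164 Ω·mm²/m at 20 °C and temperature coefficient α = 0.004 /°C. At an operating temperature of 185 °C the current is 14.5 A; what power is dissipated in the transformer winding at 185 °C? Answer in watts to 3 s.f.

833 W

ρ = 0.0164 Ω·mm²/m = 1.64×10^-8 Ω·m
A = πr² = π(8.7100e-04 m)² = 2.383e-06 m²
R₍20₎ = ρL/A = (1.64×10^-8)(347)/(2.383e-06) = 2.388 Ω
R₍185₎ = R₍20₎(1 + αΔT) = 2.388 × (1 + 0.004×165) = 3.964 Ω
P = I²R = (14.5)² × 3.964 = 833 W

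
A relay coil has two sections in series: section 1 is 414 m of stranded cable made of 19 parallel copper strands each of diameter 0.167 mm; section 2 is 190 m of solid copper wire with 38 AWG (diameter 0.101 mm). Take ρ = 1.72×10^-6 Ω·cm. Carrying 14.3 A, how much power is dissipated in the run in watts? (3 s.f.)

ρ = 1.72×10^-6 Ω·cm = 1.72×10^-8 Ω·m
Section 1: A_strand = π(8.3500e-05)² = 2.190e-08 m²; R₁ = ρL/(N·A_s) = (1.72×10^-8)(414)/(19×2.190e-08) = 17.11 Ω
Section 2: A = π(0.101/2 mm)² = π(5.0500e-05 m)² = 8.012e-09 m²
R₂ = (1.72×10^-8)(190)/(8.012e-09) = 407.9 Ω
R = R₁ + R₂ = 425 Ω
P = I²R = (14.3)² × 425 = 86900 W

86900 W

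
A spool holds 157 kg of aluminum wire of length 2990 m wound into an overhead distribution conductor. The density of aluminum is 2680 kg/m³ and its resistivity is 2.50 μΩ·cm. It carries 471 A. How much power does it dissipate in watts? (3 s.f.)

ρ = 2.50 μΩ·cm = 2.50×10^-8 Ω·m
A = m/(density·L) = 157/(2680×2990) = 1.9593e-05 m²
R = ρL/A = (2.50×10^-8)(2990)/(1.9593e-05) = 3.815 Ω
P = I²R = (471)² × 3.815 = 8.46×10^5 W

8.46×10^5 W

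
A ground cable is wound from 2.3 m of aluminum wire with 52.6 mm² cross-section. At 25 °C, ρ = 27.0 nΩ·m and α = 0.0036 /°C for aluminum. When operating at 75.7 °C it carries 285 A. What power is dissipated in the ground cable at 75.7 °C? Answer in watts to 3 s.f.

ρ = 27.0 nΩ·m = 2.70×10^-8 Ω·m
A = 52.6 mm² = 5.260e-05 m²
R₍25₎ = ρL/A = (2.70×10^-8)(2.3)/(5.260e-05) = 0.001181 Ω
R₍75.7₎ = R₍25₎(1 + αΔT) = 0.001181 × (1 + 0.0036×50.7) = 0.001396 Ω
P = I²R = (285)² × 0.001396 = 113 W

113 W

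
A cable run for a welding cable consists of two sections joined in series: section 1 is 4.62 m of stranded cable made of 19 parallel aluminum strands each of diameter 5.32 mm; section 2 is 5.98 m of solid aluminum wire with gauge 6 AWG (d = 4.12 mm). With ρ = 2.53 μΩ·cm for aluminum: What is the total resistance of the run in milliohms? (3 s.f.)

ρ = 2.53 μΩ·cm = 2.53×10^-8 Ω·m
Section 1: A_strand = π(2.6600e-03)² = 2.223e-05 m²; R₁ = ρL/(N·A_s) = (2.53×10^-8)(4.62)/(19×2.223e-05) = 2.768×10^-4 Ω
Section 2: A = π(4.12/2 mm)² = π(2.0600e-03 m)² = 1.333e-05 m²
R₂ = (2.53×10^-8)(5.98)/(1.333e-05) = 0.01135 Ω
R = R₁ + R₂ = 11.6 mΩ

11.6 mΩ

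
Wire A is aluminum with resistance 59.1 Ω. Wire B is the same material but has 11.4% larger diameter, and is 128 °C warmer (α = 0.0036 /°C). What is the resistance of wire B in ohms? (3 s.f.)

R ∝ ρL/d² with ρ ∝ (1+αΔT), so R_B/R_A = (1 + 11.4/100)⁻² × (1 + 0.0036×128)
= 0.8058 × 1.461 = 1.177
R_B = 1.177 × 59.1 = 69.6 Ω

69.6 Ω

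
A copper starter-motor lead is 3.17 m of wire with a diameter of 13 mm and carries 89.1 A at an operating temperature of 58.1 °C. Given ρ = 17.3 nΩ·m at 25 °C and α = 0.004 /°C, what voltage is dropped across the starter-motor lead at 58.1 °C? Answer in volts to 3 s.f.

ρ = 17.3 nΩ·m = 1.73×10^-8 Ω·m
A = π(d/2)² = π(6.5000e-03 m)² = 1.327e-04 m²
R₍25₎ = ρL/A = (1.73×10^-8)(3.17)/(1.327e-04) = 4.132×10^-4 Ω
R₍58.1₎ = R₍25₎(1 + αΔT) = 4.132×10^-4 × (1 + 0.004×33.1) = 4.679×10^-4 Ω
V = IR = 89.1 × 4.679×10^-4 = 0.0417 V

0.0417 V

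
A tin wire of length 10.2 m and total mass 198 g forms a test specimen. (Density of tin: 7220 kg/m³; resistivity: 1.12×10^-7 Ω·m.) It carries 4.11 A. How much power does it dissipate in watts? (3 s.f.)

7.18 W

A = m/(density·L) = 0.198/(7220×10.2) = 2.6886e-06 m²
R = ρL/A = (1.12×10^-7)(10.2)/(2.6886e-06) = 0.4249 Ω
P = I²R = (4.11)² × 0.4249 = 7.18 W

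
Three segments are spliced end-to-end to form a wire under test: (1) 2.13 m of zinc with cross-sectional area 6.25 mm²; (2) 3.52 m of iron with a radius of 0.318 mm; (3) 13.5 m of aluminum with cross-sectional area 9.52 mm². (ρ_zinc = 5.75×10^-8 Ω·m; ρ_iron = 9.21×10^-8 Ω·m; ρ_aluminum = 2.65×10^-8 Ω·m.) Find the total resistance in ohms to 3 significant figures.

Seg 1: A = 6.25 mm² = 6.250e-06 m²
R_1 = (5.75×10^-8)(2.13)/(6.250e-06) = 0.0196 Ω
Seg 2: A = πr² = π(3.1800e-04 m)² = 3.177e-07 m²
R_2 = (9.21×10^-8)(3.52)/(3.177e-07) = 1.02 Ω
Seg 3: A = 9.52 mm² = 9.520e-06 m²
R_3 = (2.65×10^-8)(13.5)/(9.520e-06) = 0.03758 Ω
R_total = R_1 + R_2 + R_3 = 1.08 Ω

1.08 Ω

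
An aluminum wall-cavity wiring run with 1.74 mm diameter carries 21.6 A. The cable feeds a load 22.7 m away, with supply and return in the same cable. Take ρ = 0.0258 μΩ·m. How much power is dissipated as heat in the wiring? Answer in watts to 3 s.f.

ρ = 0.0258 μΩ·m = 2.58×10^-8 Ω·m
A = π(d/2)² = π(8.7000e-04 m)² = 2.378e-06 m²
Total conductor length (both ways) L = 2 × 22.7 = 45.4 m
R = ρL/A = (2.58×10^-8)(45.4)/(2.378e-06) = 0.4926 Ω
P = I²R = (21.6)² × 0.4926 = 230 W

230 W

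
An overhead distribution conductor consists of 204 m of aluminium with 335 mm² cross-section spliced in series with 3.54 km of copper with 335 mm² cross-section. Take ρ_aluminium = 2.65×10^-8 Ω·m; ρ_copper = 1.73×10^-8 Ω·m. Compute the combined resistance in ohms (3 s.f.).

Segment 1: A = 335 mm² = 3.350e-04 m²
R₁ = ρL/A = (2.65×10^-8)(204)/(3.350e-04) = 0.01614 Ω
R₂ = (1.73×10^-8)(3540)/(3.350e-04) = 0.1828 Ω
R = R₁ + R₂ = 0.199 Ω

0.199 Ω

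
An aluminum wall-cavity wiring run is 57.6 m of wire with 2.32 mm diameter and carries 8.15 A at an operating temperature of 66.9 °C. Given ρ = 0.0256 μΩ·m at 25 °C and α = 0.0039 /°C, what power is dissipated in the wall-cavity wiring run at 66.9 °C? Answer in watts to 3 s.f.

ρ = 0.0256 μΩ·m = 2.56×10^-8 Ω·m
A = π(d/2)² = π(1.1600e-03 m)² = 4.227e-06 m²
R₍25₎ = ρL/A = (2.56×10^-8)(57.6)/(4.227e-06) = 0.3488 Ω
R₍66.9₎ = R₍25₎(1 + αΔT) = 0.3488 × (1 + 0.0039×41.9) = 0.4058 Ω
P = I²R = (8.15)² × 0.4058 = 27.0 W

27.0 W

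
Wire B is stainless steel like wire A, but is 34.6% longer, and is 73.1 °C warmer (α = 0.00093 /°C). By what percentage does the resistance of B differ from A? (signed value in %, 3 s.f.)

43.8%

R ∝ ρL/d² with ρ ∝ (1+αΔT), so R_B/R_A = (1 + 34.6/100) × (1 + 0.00093×73.1)
= 1.346 × 1.068 = 1.438
(R_B − R_A)/R_A = 1.438 − 1 = 43.8%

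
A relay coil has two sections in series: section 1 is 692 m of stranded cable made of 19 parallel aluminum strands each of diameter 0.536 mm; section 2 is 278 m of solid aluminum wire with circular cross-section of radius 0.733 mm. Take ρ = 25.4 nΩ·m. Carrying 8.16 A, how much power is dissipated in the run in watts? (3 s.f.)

552 W

ρ = 25.4 nΩ·m = 2.54×10^-8 Ω·m
Section 1: A_strand = π(2.6800e-04)² = 2.256e-07 m²; R₁ = ρL/(N·A_s) = (2.54×10^-8)(692)/(19×2.256e-07) = 4.1 Ω
Section 2: A = πr² = π(7.3300e-04 m)² = 1.688e-06 m²
R₂ = (2.54×10^-8)(278)/(1.688e-06) = 4.183 Ω
R = R₁ + R₂ = 8.283 Ω
P = I²R = (8.16)² × 8.283 = 552 W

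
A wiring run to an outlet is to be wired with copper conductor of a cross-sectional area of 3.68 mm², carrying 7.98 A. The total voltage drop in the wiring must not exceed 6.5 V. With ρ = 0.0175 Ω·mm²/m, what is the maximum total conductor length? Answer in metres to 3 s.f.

171 m

ρ = 0.0175 Ω·mm²/m = 1.75×10^-8 Ω·m
A = 3.68 mm² = 3.680e-06 m²
L_max = V_max·A/(1·ρI) = (6.5)(3.680e-06)/(1.75×10^-8×7.98) = 171 m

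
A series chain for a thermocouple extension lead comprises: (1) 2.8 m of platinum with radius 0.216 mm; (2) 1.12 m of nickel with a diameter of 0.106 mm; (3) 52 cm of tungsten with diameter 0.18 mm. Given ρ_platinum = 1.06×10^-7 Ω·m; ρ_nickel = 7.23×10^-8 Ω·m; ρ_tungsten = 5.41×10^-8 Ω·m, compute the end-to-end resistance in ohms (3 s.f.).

12.3 Ω

Seg 1: A = πr² = π(2.1600e-04 m)² = 1.466e-07 m²
R_1 = (1.06×10^-7)(2.8)/(1.466e-07) = 2.025 Ω
Seg 2: A = π(d/2)² = π(5.3000e-05 m)² = 8.825e-09 m²
R_2 = (7.23×10^-8)(1.12)/(8.825e-09) = 9.176 Ω
Seg 3: A = π(d/2)² = π(9.0000e-05 m)² = 2.545e-08 m²
R_3 = (5.41×10^-8)(0.52)/(2.545e-08) = 1.106 Ω
R_total = R_1 + R_2 + R_3 = 12.3 Ω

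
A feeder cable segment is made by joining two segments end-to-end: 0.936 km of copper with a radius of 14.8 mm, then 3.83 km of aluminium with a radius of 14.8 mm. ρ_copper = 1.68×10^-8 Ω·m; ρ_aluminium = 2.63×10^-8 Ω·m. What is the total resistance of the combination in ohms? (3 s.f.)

Segment 1: A = πr² = π(1.4800e-02 m)² = 6.881e-04 m²
R₁ = ρL/A = (1.68×10^-8)(936)/(6.881e-04) = 0.02285 Ω
R₂ = (2.63×10^-8)(3830)/(6.881e-04) = 0.1464 Ω
R = R₁ + R₂ = 0.169 Ω

0.169 Ω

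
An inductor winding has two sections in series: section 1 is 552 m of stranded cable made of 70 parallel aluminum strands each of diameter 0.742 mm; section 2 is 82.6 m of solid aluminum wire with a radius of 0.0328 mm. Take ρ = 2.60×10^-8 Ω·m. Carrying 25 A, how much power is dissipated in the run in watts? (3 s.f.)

3.97×10^5 W

Section 1: A_strand = π(3.7100e-04)² = 4.324e-07 m²; R₁ = ρL/(N·A_s) = (2.60×10^-8)(552)/(70×4.324e-07) = 0.4742 Ω
Section 2: A = πr² = π(3.2800e-05 m)² = 3.380e-09 m²
R₂ = (2.60×10^-8)(82.6)/(3.380e-09) = 635.4 Ω
R = R₁ + R₂ = 635.9 Ω
P = I²R = (25)² × 635.9 = 3.97×10^5 W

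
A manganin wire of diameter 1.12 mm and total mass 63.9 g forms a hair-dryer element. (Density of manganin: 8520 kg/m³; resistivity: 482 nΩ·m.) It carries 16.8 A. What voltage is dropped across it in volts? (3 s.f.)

62.6 V

ρ = 482 nΩ·m = 4.82×10^-7 Ω·m
A = π(d/2)² = π(5.6000e-04 m)² = 9.8520e-07 m²
L = m/(density·A) = 0.0639/(8520×9.8520e-07) = 7.613 m
R = ρL/A = (4.82×10^-7)(7.613)/(9.8520e-07) = 3.724 Ω
V = IR = 16.8 × 3.724 = 62.6 V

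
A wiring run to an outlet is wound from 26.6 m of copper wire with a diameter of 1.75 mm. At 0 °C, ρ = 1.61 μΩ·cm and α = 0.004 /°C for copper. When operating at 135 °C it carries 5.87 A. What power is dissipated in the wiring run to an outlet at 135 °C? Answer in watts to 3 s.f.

ρ = 1.61 μΩ·cm = 1.61×10^-8 Ω·m
A = π(d/2)² = π(8.7500e-04 m)² = 2.405e-06 m²
R₍0₎ = ρL/A = (1.61×10^-8)(26.6)/(2.405e-06) = 0.178 Ω
R₍135₎ = R₍0₎(1 + αΔT) = 0.178 × (1 + 0.004×135) = 0.2742 Ω
P = I²R = (5.87)² × 0.2742 = 9.45 W

9.45 W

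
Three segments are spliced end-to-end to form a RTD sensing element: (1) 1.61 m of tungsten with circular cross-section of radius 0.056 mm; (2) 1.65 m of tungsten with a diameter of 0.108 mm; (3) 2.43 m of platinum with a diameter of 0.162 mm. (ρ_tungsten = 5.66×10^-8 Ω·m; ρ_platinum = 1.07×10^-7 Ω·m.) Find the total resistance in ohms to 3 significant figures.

Seg 1: A = πr² = π(5.6000e-05 m)² = 9.852e-09 m²
R_1 = (5.66×10^-8)(1.61)/(9.852e-09) = 9.249 Ω
Seg 2: A = π(d/2)² = π(5.4000e-05 m)² = 9.161e-09 m²
R_2 = (5.66×10^-8)(1.65)/(9.161e-09) = 10.19 Ω
Seg 3: A = π(d/2)² = π(8.1000e-05 m)² = 2.061e-08 m²
R_3 = (1.07×10^-7)(2.43)/(2.061e-08) = 12.61 Ω
R_total = R_1 + R_2 + R_3 = 32.1 Ω

32.1 Ω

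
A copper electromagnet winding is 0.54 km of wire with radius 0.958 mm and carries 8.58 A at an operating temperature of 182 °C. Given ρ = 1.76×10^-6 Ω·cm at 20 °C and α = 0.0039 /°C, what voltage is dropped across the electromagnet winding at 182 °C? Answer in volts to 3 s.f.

ρ = 1.76×10^-6 Ω·cm = 1.76×10^-8 Ω·m
A = πr² = π(9.5800e-04 m)² = 2.883e-06 m²
R₍20₎ = ρL/A = (1.76×10^-8)(540)/(2.883e-06) = 3.296 Ω
R₍182₎ = R₍20₎(1 + αΔT) = 3.296 × (1 + 0.0039×162) = 5.379 Ω
V = IR = 8.58 × 5.379 = 46.2 V

46.2 V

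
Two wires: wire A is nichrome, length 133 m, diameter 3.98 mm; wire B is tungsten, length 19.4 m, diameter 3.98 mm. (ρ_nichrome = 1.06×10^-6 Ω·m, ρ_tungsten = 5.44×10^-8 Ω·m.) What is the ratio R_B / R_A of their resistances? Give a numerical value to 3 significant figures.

R ∝ ρL/d², so R_B/R_A = (ρ_B/ρ_A) × (L_B/L_A)
= (5.44×10^-8/1.06×10^-6) × (19.4/133) = 0.00749

0.00749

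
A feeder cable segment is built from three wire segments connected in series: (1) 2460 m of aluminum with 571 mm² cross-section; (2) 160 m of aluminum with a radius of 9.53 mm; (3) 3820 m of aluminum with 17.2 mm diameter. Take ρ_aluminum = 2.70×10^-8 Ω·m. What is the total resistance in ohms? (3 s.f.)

Seg 1: A = 571 mm² = 5.710e-04 m²
R_1 = (2.70×10^-8)(2460)/(5.710e-04) = 0.1163 Ω
Seg 2: A = πr² = π(9.5300e-03 m)² = 2.853e-04 m²
R_2 = (2.70×10^-8)(160)/(2.853e-04) = 0.01514 Ω
Seg 3: A = π(d/2)² = π(8.6000e-03 m)² = 2.324e-04 m²
R_3 = (2.70×10^-8)(3820)/(2.324e-04) = 0.4439 Ω
R_total = R_1 + R_2 + R_3 = 0.575 Ω

0.575 Ω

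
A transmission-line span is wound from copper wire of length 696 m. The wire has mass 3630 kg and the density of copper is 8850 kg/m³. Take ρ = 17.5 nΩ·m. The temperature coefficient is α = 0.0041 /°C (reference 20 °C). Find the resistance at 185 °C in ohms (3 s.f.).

0.0346 Ω

ρ = 17.5 nΩ·m = 1.75×10^-8 Ω·m
A = m/(density·L) = 3630/(8850×696) = 5.8932e-04 m²
R = ρL/A = (1.75×10^-8)(696)/(5.8932e-04) = 0.02067 Ω
R(185 °C) = 0.02067 × (1 + 0.0041×165) = 0.0346 Ω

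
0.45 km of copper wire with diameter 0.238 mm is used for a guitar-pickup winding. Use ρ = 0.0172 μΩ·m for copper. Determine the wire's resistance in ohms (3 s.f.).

ρ = 0.0172 μΩ·m = 1.72×10^-8 Ω·m
A = π(d/2)² = π(1.1900e-04 m)² = 4.449e-08 m²
R = ρL/A = (1.72×10^-8)(450 m)/(4.449e-08 m²) = 174 Ω

174 Ω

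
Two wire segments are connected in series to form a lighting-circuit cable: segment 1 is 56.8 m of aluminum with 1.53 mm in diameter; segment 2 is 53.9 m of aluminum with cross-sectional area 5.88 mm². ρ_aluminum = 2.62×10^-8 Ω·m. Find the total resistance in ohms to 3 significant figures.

Segment 1: A = π(d/2)² = π(7.6500e-04 m)² = 1.839e-06 m²
R₁ = ρL/A = (2.62×10^-8)(56.8)/(1.839e-06) = 0.8094 Ω
Segment 2: A = 5.88 mm² = 5.880e-06 m²
R₂ = (2.62×10^-8)(53.9)/(5.880e-06) = 0.2402 Ω
R = R₁ + R₂ = 1.05 Ω

1.05 Ω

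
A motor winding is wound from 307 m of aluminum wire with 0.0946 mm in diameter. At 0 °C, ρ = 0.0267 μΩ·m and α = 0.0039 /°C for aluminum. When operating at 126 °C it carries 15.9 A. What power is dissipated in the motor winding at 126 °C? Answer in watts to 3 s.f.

ρ = 0.0267 μΩ·m = 2.67×10^-8 Ω·m
A = π(d/2)² = π(4.7300e-05 m)² = 7.029e-09 m²
R₍0₎ = ρL/A = (2.67×10^-8)(307)/(7.029e-09) = 1166 Ω
R₍126₎ = R₍0₎(1 + αΔT) = 1166 × (1 + 0.0039×126) = 1739 Ω
P = I²R = (15.9)² × 1739 = 4.40×10^5 W

4.40×10^5 W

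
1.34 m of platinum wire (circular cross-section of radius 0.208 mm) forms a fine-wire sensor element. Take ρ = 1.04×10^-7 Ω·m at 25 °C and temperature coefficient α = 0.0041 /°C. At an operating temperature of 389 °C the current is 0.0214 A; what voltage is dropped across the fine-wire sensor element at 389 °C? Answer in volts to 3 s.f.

A = πr² = π(2.0800e-04 m)² = 1.359e-07 m²
R₍25₎ = ρL/A = (1.04×10^-7)(1.34)/(1.359e-07) = 1.025 Ω
R₍389₎ = R₍25₎(1 + αΔT) = 1.025 × (1 + 0.0041×364) = 2.556 Ω
V = IR = 0.0214 × 2.556 = 0.0547 V

0.0547 V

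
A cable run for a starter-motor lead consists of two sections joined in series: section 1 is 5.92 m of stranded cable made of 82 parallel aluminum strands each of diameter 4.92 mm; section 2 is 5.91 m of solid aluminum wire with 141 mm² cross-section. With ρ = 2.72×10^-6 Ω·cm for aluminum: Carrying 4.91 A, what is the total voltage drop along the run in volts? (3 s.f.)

0.00610 V

ρ = 2.72×10^-6 Ω·cm = 2.72×10^-8 Ω·m
Section 1: A_strand = π(2.4600e-03)² = 1.901e-05 m²; R₁ = ρL/(N·A_s) = (2.72×10^-8)(5.92)/(82×1.901e-05) = 1.033×10^-4 Ω
Section 2: A = 141 mm² = 1.410e-04 m²
R₂ = (2.72×10^-8)(5.91)/(1.410e-04) = 0.00114 Ω
R = R₁ + R₂ = 0.001243 Ω
V = IR = 4.91 × 0.001243 = 0.00610 V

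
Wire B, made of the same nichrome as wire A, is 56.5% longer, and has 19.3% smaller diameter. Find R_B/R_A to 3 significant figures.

2.40

R ∝ L/d², so R_B/R_A = (1 + 56.5/100) × (1 − 19.3/100)⁻²
= 1.565 × 1.536 = 2.40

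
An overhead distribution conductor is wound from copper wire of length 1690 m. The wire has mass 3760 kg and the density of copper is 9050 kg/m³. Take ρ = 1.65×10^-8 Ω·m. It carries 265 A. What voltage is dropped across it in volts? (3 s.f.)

A = m/(density·L) = 3760/(9050×1690) = 2.4584e-04 m²
R = ρL/A = (1.65×10^-8)(1690)/(2.4584e-04) = 0.1134 Ω
V = IR = 265 × 0.1134 = 30.1 V

30.1 V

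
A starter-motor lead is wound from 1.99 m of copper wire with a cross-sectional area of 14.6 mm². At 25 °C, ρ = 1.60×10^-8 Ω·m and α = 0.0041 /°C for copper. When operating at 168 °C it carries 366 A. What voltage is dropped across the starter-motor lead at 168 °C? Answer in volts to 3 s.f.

1.27 V

A = 14.6 mm² = 1.460e-05 m²
R₍25₎ = ρL/A = (1.60×10^-8)(1.99)/(1.460e-05) = 0.002181 Ω
R₍168₎ = R₍25₎(1 + αΔT) = 0.002181 × (1 + 0.0041×143) = 0.003459 Ω
V = IR = 366 × 0.003459 = 1.27 V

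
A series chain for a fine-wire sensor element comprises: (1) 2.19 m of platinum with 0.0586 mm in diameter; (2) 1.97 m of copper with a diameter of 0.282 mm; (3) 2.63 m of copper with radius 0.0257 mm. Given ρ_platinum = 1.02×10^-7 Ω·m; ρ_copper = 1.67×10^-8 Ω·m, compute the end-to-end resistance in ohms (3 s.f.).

Seg 1: A = π(d/2)² = π(2.9300e-05 m)² = 2.697e-09 m²
R_1 = (1.02×10^-7)(2.19)/(2.697e-09) = 82.82 Ω
Seg 2: A = π(d/2)² = π(1.4100e-04 m)² = 6.246e-08 m²
R_2 = (1.67×10^-8)(1.97)/(6.246e-08) = 0.5267 Ω
Seg 3: A = πr² = π(2.5700e-05 m)² = 2.075e-09 m²
R_3 = (1.67×10^-8)(2.63)/(2.075e-09) = 21.17 Ω
R_total = R_1 + R_2 + R_3 = 105 Ω

105 Ω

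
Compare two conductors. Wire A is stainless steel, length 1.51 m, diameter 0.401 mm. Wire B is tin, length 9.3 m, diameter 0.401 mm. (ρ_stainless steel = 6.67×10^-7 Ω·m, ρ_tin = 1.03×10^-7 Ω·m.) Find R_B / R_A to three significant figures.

0.951

R ∝ ρL/d², so R_B/R_A = (ρ_B/ρ_A) × (L_B/L_A)
= (1.03×10^-7/6.67×10^-7) × (9.3/1.51) = 0.951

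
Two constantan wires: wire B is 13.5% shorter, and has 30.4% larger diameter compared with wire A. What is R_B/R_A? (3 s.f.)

0.509

R ∝ L/d², so R_B/R_A = (1 − 13.5/100) × (1 + 30.4/100)⁻²
= 0.865 × 0.5881 = 0.509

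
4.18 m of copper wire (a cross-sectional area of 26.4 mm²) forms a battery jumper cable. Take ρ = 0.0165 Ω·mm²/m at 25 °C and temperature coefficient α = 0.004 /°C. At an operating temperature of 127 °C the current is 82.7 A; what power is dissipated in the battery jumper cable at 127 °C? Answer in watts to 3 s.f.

25.2 W

ρ = 0.0165 Ω·mm²/m = 1.65×10^-8 Ω·m
A = 26.4 mm² = 2.640e-05 m²
R₍25₎ = ρL/A = (1.65×10^-8)(4.18)/(2.640e-05) = 0.002612 Ω
R₍127₎ = R₍25₎(1 + αΔT) = 0.002612 × (1 + 0.004×102) = 0.003678 Ω
P = I²R = (82.7)² × 0.003678 = 25.2 W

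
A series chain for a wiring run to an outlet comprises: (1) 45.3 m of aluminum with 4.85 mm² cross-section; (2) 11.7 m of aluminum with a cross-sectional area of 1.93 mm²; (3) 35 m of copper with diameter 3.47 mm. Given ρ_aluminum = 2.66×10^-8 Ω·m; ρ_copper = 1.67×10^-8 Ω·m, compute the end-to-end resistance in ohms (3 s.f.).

Seg 1: A = 4.85 mm² = 4.850e-06 m²
R_1 = (2.66×10^-8)(45.3)/(4.850e-06) = 0.2484 Ω
Seg 2: A = 1.93 mm² = 1.930e-06 m²
R_2 = (2.66×10^-8)(11.7)/(1.930e-06) = 0.1613 Ω
Seg 3: A = π(d/2)² = π(1.7350e-03 m)² = 9.457e-06 m²
R_3 = (1.67×10^-8)(35)/(9.457e-06) = 0.06181 Ω
R_total = R_1 + R_2 + R_3 = 0.472 Ω

0.472 Ω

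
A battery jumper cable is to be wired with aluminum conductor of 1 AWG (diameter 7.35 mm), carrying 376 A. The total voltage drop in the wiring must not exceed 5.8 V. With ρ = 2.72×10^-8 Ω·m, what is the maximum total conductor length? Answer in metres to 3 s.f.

A = π(7.35/2 mm)² = π(3.6750e-03 m)² = 4.243e-05 m²
L_max = V_max·A/(1·ρI) = (5.8)(4.243e-05)/(2.72×10^-8×376) = 24.1 m

24.1 m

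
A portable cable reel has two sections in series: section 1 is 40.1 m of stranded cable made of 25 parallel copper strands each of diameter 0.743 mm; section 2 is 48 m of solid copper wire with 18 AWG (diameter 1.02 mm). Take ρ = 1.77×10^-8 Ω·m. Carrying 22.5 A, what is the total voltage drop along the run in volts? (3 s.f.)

Section 1: A_strand = π(3.7150e-04)² = 4.336e-07 m²; R₁ = ρL/(N·A_s) = (1.77×10^-8)(40.1)/(25×4.336e-07) = 0.06548 Ω
Section 2: A = π(1.02/2 mm)² = π(5.1000e-04 m)² = 8.171e-07 m²
R₂ = (1.77×10^-8)(48)/(8.171e-07) = 1.04 Ω
R = R₁ + R₂ = 1.105 Ω
V = IR = 22.5 × 1.105 = 24.9 V

24.9 V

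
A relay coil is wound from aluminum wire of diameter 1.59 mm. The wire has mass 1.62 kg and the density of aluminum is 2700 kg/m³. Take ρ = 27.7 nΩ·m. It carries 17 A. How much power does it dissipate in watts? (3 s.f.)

ρ = 27.7 nΩ·m = 2.77×10^-8 Ω·m
A = π(d/2)² = π(7.9500e-04 m)² = 1.9856e-06 m²
L = m/(density·A) = 1.62/(2700×1.9856e-06) = 302.2 m
R = ρL/A = (2.77×10^-8)(302.2)/(1.9856e-06) = 4.216 Ω
P = I²R = (17)² × 4.216 = 1220 W

1220 W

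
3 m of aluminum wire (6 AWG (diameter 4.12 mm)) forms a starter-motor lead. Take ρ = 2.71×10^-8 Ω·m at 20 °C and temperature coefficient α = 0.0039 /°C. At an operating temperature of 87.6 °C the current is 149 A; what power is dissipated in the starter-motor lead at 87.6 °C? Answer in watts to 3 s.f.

A = π(4.12/2 mm)² = π(2.0600e-03 m)² = 1.333e-05 m²
R₍20₎ = ρL/A = (2.71×10^-8)(3)/(1.333e-05) = 0.006098 Ω
R₍87.6₎ = R₍20₎(1 + αΔT) = 0.006098 × (1 + 0.0039×67.6) = 0.007706 Ω
P = I²R = (149)² × 0.007706 = 171 W

171 W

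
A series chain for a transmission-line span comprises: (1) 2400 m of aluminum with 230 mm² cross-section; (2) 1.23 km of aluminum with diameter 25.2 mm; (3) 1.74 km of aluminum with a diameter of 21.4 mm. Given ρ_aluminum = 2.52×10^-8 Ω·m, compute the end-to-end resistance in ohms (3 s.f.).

Seg 1: A = 230 mm² = 2.300e-04 m²
R_1 = (2.52×10^-8)(2400)/(2.300e-04) = 0.263 Ω
Seg 2: A = π(d/2)² = π(1.2600e-02 m)² = 4.988e-04 m²
R_2 = (2.52×10^-8)(1230)/(4.988e-04) = 0.06215 Ω
Seg 3: A = π(d/2)² = π(1.0700e-02 m)² = 3.597e-04 m²
R_3 = (2.52×10^-8)(1740)/(3.597e-04) = 0.1219 Ω
R_total = R_1 + R_2 + R_3 = 0.447 Ω

0.447 Ω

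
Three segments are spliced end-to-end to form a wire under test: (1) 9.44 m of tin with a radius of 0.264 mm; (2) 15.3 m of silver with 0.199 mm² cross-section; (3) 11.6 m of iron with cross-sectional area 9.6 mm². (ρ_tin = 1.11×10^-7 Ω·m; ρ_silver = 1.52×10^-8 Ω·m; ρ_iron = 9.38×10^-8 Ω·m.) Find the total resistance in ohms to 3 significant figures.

6.07 Ω

Seg 1: A = πr² = π(2.6400e-04 m)² = 2.190e-07 m²
R_1 = (1.11×10^-7)(9.44)/(2.190e-07) = 4.786 Ω
Seg 2: A = 0.199 mm² = 1.990e-07 m²
R_2 = (1.52×10^-8)(15.3)/(1.990e-07) = 1.169 Ω
Seg 3: A = 9.6 mm² = 9.600e-06 m²
R_3 = (9.38×10^-8)(11.6)/(9.600e-06) = 0.1133 Ω
R_total = R_1 + R_2 + R_3 = 6.07 Ω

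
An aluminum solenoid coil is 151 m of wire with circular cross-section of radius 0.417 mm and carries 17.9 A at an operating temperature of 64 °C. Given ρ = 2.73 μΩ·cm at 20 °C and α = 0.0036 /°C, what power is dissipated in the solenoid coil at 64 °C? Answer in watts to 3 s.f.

2800 W

ρ = 2.73 μΩ·cm = 2.73×10^-8 Ω·m
A = πr² = π(4.1700e-04 m)² = 5.463e-07 m²
R₍20₎ = ρL/A = (2.73×10^-8)(151)/(5.463e-07) = 7.546 Ω
R₍64₎ = R₍20₎(1 + αΔT) = 7.546 × (1 + 0.0036×44) = 8.741 Ω
P = I²R = (17.9)² × 8.741 = 2800 W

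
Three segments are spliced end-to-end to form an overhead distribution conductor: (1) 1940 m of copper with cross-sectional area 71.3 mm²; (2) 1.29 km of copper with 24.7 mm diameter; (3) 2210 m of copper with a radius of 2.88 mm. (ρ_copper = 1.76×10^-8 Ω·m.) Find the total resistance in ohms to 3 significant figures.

Seg 1: A = 71.3 mm² = 7.130e-05 m²
R_1 = (1.76×10^-8)(1940)/(7.130e-05) = 0.4789 Ω
Seg 2: A = π(d/2)² = π(1.2350e-02 m)² = 4.792e-04 m²
R_2 = (1.76×10^-8)(1290)/(4.792e-04) = 0.04738 Ω
Seg 3: A = πr² = π(2.8800e-03 m)² = 2.606e-05 m²
R_3 = (1.76×10^-8)(2210)/(2.606e-05) = 1.493 Ω
R_total = R_1 + R_2 + R_3 = 2.02 Ω

2.02 Ω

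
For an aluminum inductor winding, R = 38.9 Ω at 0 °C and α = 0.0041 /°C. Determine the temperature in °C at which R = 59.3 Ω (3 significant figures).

128 °C

R = R₀(1 + α(T − T₀)) ⇒ T = T₀ + (R/R₀ − 1)/α
T = 0 + (59.3/38.9 − 1)/0.0041 = 0 + (0.5244)/0.0041 = 128 °C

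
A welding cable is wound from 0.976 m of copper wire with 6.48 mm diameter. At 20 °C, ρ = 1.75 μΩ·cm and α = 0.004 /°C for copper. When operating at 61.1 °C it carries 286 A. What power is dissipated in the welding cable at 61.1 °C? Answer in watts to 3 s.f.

49.3 W

ρ = 1.75 μΩ·cm = 1.75×10^-8 Ω·m
A = π(d/2)² = π(3.2400e-03 m)² = 3.298e-05 m²
R₍20₎ = ρL/A = (1.75×10^-8)(0.976)/(3.298e-05) = 5.179×10^-4 Ω
R₍61.1₎ = R₍20₎(1 + αΔT) = 5.179×10^-4 × (1 + 0.004×41.1) = 6.030×10^-4 Ω
P = I²R = (286)² × 6.030×10^-4 = 49.3 W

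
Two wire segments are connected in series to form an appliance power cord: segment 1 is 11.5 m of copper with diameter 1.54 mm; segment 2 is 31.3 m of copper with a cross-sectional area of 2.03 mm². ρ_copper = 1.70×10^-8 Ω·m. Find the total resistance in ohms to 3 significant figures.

0.367 Ω

Segment 1: A = π(d/2)² = π(7.7000e-04 m)² = 1.863e-06 m²
R₁ = ρL/A = (1.70×10^-8)(11.5)/(1.863e-06) = 0.105 Ω
Segment 2: A = 2.03 mm² = 2.030e-06 m²
R₂ = (1.70×10^-8)(31.3)/(2.030e-06) = 0.2621 Ω
R = R₁ + R₂ = 0.367 Ω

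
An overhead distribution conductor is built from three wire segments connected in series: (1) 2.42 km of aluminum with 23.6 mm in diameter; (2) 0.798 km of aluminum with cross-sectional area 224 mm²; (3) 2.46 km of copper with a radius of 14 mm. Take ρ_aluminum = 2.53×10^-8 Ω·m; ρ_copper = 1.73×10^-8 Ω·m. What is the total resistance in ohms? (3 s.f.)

0.299 Ω

Seg 1: A = π(d/2)² = π(1.1800e-02 m)² = 4.374e-04 m²
R_1 = (2.53×10^-8)(2420)/(4.374e-04) = 0.14 Ω
Seg 2: A = 224 mm² = 2.240e-04 m²
R_2 = (2.53×10^-8)(798)/(2.240e-04) = 0.09013 Ω
Seg 3: A = πr² = π(1.4000e-02 m)² = 6.158e-04 m²
R_3 = (1.73×10^-8)(2460)/(6.158e-04) = 0.06912 Ω
R_total = R_1 + R_2 + R_3 = 0.299 Ω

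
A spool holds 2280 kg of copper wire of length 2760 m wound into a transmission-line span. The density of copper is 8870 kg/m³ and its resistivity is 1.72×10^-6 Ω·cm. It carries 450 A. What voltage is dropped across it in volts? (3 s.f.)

229 V

ρ = 1.72×10^-6 Ω·cm = 1.72×10^-8 Ω·m
A = m/(density·L) = 2280/(8870×2760) = 9.3133e-05 m²
R = ρL/A = (1.72×10^-8)(2760)/(9.3133e-05) = 0.5097 Ω
V = IR = 450 × 0.5097 = 229 V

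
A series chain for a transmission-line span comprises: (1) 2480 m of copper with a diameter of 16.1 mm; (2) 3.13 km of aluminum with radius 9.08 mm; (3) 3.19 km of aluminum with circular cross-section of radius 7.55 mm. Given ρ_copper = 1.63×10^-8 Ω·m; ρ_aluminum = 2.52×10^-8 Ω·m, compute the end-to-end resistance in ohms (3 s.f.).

Seg 1: A = π(d/2)² = π(8.0500e-03 m)² = 2.036e-04 m²
R_1 = (1.63×10^-8)(2480)/(2.036e-04) = 0.1986 Ω
Seg 2: A = πr² = π(9.0800e-03 m)² = 2.590e-04 m²
R_2 = (2.52×10^-8)(3130)/(2.590e-04) = 0.3045 Ω
Seg 3: A = πr² = π(7.5500e-03 m)² = 1.791e-04 m²
R_3 = (2.52×10^-8)(3190)/(1.791e-04) = 0.4489 Ω
R_total = R_1 + R_2 + R_3 = 0.952 Ω

0.952 Ω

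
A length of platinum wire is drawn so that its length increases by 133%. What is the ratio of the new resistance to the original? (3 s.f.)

k = 1 + 133/100 = 2.33; volume constant ⇒ A' = A/k, so R' = k²R.
Factor = 5.43

5.43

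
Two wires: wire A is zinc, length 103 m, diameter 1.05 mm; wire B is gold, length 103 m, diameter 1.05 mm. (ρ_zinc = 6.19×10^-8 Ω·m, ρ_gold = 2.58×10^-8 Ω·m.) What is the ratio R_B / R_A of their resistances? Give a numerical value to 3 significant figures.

R ∝ ρL/d², so R_B/R_A = (ρ_B/ρ_A)
= (2.58×10^-8/6.19×10^-8) = 0.417

0.417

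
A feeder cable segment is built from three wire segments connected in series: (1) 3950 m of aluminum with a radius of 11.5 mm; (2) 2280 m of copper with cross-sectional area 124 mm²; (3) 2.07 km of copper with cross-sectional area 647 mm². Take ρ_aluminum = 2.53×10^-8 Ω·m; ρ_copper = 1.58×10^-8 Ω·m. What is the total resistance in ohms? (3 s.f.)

0.582 Ω

Seg 1: A = πr² = π(1.1500e-02 m)² = 4.155e-04 m²
R_1 = (2.53×10^-8)(3950)/(4.155e-04) = 0.2405 Ω
Seg 2: A = 124 mm² = 1.240e-04 m²
R_2 = (1.58×10^-8)(2280)/(1.240e-04) = 0.2905 Ω
Seg 3: A = 647 mm² = 6.470e-04 m²
R_3 = (1.58×10^-8)(2070)/(6.470e-04) = 0.05055 Ω
R_total = R_1 + R_2 + R_3 = 0.582 Ω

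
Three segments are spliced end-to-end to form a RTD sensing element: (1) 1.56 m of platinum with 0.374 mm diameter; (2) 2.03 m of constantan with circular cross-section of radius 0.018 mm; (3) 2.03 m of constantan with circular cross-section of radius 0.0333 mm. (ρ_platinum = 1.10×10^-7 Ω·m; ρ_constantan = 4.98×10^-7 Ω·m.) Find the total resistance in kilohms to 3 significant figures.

Seg 1: A = π(d/2)² = π(1.8700e-04 m)² = 1.099e-07 m²
R_1 = (1.10×10^-7)(1.56)/(1.099e-07) = 1.562 Ω
Seg 2: A = πr² = π(1.8000e-05 m)² = 1.018e-09 m²
R_2 = (4.98×10^-7)(2.03)/(1.018e-09) = 993.2 Ω
Seg 3: A = πr² = π(3.3300e-05 m)² = 3.484e-09 m²
R_3 = (4.98×10^-7)(2.03)/(3.484e-09) = 290.2 Ω
R_total = R_1 + R_2 + R_3 = 1.28 kΩ

1.28 kΩ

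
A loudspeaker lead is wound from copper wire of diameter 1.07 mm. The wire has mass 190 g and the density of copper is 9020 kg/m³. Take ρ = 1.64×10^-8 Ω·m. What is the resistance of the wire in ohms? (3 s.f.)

0.427 Ω

A = π(d/2)² = π(5.3500e-04 m)² = 8.9920e-07 m²
L = m/(density·A) = 0.19/(9020×8.9920e-07) = 23.43 m
R = ρL/A = (1.64×10^-8)(23.43)/(8.9920e-07) = 0.427 Ω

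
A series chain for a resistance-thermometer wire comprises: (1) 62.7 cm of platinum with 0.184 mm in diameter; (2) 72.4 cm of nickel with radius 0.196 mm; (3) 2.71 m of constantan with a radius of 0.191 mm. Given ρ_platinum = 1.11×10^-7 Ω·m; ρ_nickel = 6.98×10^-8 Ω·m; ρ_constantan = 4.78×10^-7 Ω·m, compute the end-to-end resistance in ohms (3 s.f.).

Seg 1: A = π(d/2)² = π(9.2000e-05 m)² = 2.659e-08 m²
R_1 = (1.11×10^-7)(0.627)/(2.659e-08) = 2.617 Ω
Seg 2: A = πr² = π(1.9600e-04 m)² = 1.207e-07 m²
R_2 = (6.98×10^-8)(0.724)/(1.207e-07) = 0.4187 Ω
Seg 3: A = πr² = π(1.9100e-04 m)² = 1.146e-07 m²
R_3 = (4.78×10^-7)(2.71)/(1.146e-07) = 11.3 Ω
R_total = R_1 + R_2 + R_3 = 14.3 Ω

14.3 Ω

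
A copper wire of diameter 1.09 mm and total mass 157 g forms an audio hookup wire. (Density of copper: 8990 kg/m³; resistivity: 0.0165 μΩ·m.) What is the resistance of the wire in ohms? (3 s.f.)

ρ = 0.0165 μΩ·m = 1.65×10^-8 Ω·m
A = π(d/2)² = π(5.4500e-04 m)² = 9.3313e-07 m²
L = m/(density·A) = 0.157/(8990×9.3313e-07) = 18.72 m
R = ρL/A = (1.65×10^-8)(18.72)/(9.3313e-07) = 0.331 Ω

0.331 Ω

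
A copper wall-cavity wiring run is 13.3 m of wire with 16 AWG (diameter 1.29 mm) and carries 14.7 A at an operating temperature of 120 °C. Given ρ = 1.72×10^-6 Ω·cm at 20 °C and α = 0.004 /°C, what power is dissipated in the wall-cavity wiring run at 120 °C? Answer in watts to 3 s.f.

ρ = 1.72×10^-6 Ω·cm = 1.72×10^-8 Ω·m
A = π(1.29/2 mm)² = π(6.4500e-04 m)² = 1.307e-06 m²
R₍20₎ = ρL/A = (1.72×10^-8)(13.3)/(1.307e-06) = 0.175 Ω
R₍120₎ = R₍20₎(1 + αΔT) = 0.175 × (1 + 0.004×100) = 0.245 Ω
P = I²R = (14.7)² × 0.245 = 53.0 W

53.0 W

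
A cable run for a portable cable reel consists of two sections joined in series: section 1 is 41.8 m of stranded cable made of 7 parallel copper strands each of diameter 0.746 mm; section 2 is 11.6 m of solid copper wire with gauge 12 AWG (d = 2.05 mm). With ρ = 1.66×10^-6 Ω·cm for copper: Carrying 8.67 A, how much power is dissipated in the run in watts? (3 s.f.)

ρ = 1.66×10^-6 Ω·cm = 1.66×10^-8 Ω·m
Section 1: A_strand = π(3.7300e-04)² = 4.371e-07 m²; R₁ = ρL/(N·A_s) = (1.66×10^-8)(41.8)/(7×4.371e-07) = 0.2268 Ω
Section 2: A = π(2.05/2 mm)² = π(1.0250e-03 m)² = 3.301e-06 m²
R₂ = (1.66×10^-8)(11.6)/(3.301e-06) = 0.05834 Ω
R = R₁ + R₂ = 0.2851 Ω
P = I²R = (8.67)² × 0.2851 = 21.4 W

21.4 W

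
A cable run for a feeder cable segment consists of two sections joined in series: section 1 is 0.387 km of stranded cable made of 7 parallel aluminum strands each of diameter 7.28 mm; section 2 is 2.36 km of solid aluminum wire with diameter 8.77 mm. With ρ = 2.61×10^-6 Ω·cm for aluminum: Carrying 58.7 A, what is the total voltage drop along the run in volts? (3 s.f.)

ρ = 2.61×10^-6 Ω·cm = 2.61×10^-8 Ω·m
Section 1: A_strand = π(3.6400e-03)² = 4.162e-05 m²; R₁ = ρL/(N·A_s) = (2.61×10^-8)(387)/(7×4.162e-05) = 0.03467 Ω
Section 2: A = π(d/2)² = π(4.3850e-03 m)² = 6.041e-05 m²
R₂ = (2.61×10^-8)(2360)/(6.041e-05) = 1.02 Ω
R = R₁ + R₂ = 1.054 Ω
V = IR = 58.7 × 1.054 = 61.9 V

61.9 V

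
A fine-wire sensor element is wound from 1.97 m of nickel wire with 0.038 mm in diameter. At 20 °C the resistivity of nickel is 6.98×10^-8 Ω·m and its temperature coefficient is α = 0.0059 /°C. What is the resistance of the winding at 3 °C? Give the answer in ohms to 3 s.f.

109 Ω

A = π(d/2)² = π(1.9000e-05 m)² = 1.134e-09 m²
R₍20°C₎ = ρL/A = (6.98×10^-8)(1.97)/(1.134e-09) = 121.2 Ω
R = R₀(1 + αΔT) = 121.2(1 + 0.0059×-17) = 109 Ω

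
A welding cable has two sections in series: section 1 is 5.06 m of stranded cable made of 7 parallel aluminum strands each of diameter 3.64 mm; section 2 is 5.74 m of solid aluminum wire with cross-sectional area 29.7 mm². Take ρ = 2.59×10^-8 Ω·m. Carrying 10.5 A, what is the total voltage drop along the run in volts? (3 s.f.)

0.0714 V

Section 1: A_strand = π(1.8200e-03)² = 1.041e-05 m²; R₁ = ρL/(N·A_s) = (2.59×10^-8)(5.06)/(7×1.041e-05) = 0.001799 Ω
Section 2: A = 29.7 mm² = 2.970e-05 m²
R₂ = (2.59×10^-8)(5.74)/(2.970e-05) = 0.005006 Ω
R = R₁ + R₂ = 0.006805 Ω
V = IR = 10.5 × 0.006805 = 0.0714 V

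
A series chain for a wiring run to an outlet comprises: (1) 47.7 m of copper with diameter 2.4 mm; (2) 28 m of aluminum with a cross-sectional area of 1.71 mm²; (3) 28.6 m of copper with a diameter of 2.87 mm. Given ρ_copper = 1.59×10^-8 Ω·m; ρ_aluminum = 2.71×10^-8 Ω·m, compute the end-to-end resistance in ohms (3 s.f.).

Seg 1: A = π(d/2)² = π(1.2000e-03 m)² = 4.524e-06 m²
R_1 = (1.59×10^-8)(47.7)/(4.524e-06) = 0.1676 Ω
Seg 2: A = 1.71 mm² = 1.710e-06 m²
R_2 = (2.71×10^-8)(28)/(1.710e-06) = 0.4437 Ω
Seg 3: A = π(d/2)² = π(1.4350e-03 m)² = 6.469e-06 m²
R_3 = (1.59×10^-8)(28.6)/(6.469e-06) = 0.07029 Ω
R_total = R_1 + R_2 + R_3 = 0.682 Ω

0.682 Ω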